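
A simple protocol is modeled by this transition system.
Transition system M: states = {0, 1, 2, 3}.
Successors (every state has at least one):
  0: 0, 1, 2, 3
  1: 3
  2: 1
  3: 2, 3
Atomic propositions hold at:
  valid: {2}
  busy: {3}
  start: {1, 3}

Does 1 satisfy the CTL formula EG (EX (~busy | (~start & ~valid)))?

No

Sat(~busy) = {0, 1, 2}
Sat(~start) = {0, 2}
Sat(~valid) = {0, 1, 3}
Sat(~start & ~valid) = {0}
Sat(~busy | (~start & ~valid)) = {0, 1, 2}
Sat(EX (~busy | (~start & ~valid))) = {s : some successor in {0, 1, 2}} = {0, 2, 3}
EG (EX (~busy | (~start & ~valid))): greatest fixpoint, start Z0 = {0, 2, 3}, keep only states in Sat with some successor in Z. Z1 = {0, 3}; fixed.
Sat(EG (EX (~busy | (~start & ~valid)))) = {0, 3}
1 ∉ Sat(EG (EX (~busy | (~start & ~valid)))) = {0, 3}, so the formula does not hold at 1.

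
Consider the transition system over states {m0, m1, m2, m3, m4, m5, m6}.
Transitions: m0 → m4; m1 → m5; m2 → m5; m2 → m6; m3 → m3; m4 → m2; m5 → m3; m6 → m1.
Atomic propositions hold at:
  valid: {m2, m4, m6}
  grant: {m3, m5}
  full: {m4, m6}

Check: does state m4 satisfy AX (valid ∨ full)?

Yes

Sat(valid ∨ full) = {m2, m4, m6}
Sat(AX (valid ∨ full)) = {s : every successor in {m2, m4, m6}} = {m0, m4}
m4 ∈ Sat(AX (valid ∨ full)) = {m0, m4}, so the formula holds at m4.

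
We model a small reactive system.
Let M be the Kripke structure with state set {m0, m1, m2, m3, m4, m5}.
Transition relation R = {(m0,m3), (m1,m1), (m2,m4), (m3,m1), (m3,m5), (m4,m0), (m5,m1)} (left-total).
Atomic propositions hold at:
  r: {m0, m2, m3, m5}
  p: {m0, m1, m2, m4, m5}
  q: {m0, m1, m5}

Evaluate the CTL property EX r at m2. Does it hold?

Sat(EX r) = {s : some successor in {m0, m2, m3, m5}} = {m0, m3, m4}
m2 ∉ Sat(EX r) = {m0, m3, m4}, so the formula does not hold at m2.

No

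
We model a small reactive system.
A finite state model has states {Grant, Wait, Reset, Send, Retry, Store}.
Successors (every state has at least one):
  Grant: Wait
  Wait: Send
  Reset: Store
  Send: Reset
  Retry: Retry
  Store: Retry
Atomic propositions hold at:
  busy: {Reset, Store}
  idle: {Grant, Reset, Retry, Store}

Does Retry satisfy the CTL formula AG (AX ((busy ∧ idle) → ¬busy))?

Yes

Sat(busy ∧ idle) = {Reset, Store}
Sat(¬busy) = {Grant, Wait, Send, Retry}
Sat((busy ∧ idle) → ¬busy) = {Grant, Wait, Send, Retry}
Sat(AX ((busy ∧ idle) → ¬busy)) = {s : every successor in {Grant, Wait, Send, Retry}} = {Grant, Wait, Retry, Store}
AG (AX ((busy ∧ idle) → ¬busy)): greatest fixpoint, start Z0 = {Grant, Wait, Retry, Store}, keep only states in Sat with every successor in Z. Z1 = {Grant, Retry, Store}; Z2 = {Retry, Store}; fixed.
Sat(AG (AX ((busy ∧ idle) → ¬busy))) = {Retry, Store}
Retry ∈ Sat(AG (AX ((busy ∧ idle) → ¬busy))) = {Retry, Store}, so the formula holds at Retry.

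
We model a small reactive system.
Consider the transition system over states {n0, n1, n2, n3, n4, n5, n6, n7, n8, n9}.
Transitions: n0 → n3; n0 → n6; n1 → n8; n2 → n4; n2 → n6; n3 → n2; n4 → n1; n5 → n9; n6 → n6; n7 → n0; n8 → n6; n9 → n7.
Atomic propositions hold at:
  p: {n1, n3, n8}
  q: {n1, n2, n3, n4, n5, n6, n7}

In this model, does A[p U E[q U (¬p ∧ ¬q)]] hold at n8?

No

Sat(¬p) = {n0, n2, n4, n5, n6, n7, n9}
Sat(¬q) = {n0, n8, n9}
Sat(¬p ∧ ¬q) = {n0, n9}
E[q U (¬p ∧ ¬q)]: least fixpoint, start Z0 = Sat((¬p ∧ ¬q)) = {n0, n9}, add states in Sat(q) with some successor in Z. Z1 = {n0, n5, n7, n9}; fixed.
Sat(E[q U (¬p ∧ ¬q)]) = {n0, n5, n7, n9}
A[p U E[q U (¬p ∧ ¬q)]]: least fixpoint, start Z0 = Sat(E[q U (¬p ∧ ¬q)]) = {n0, n5, n7, n9}, add states in Sat(p) with every successor in Z. Already a fixed point.
Sat(A[p U E[q U (¬p ∧ ¬q)]]) = {n0, n5, n7, n9}
n8 ∉ Sat(A[p U E[q U (¬p ∧ ¬q)]]) = {n0, n5, n7, n9}, so the formula does not hold at n8.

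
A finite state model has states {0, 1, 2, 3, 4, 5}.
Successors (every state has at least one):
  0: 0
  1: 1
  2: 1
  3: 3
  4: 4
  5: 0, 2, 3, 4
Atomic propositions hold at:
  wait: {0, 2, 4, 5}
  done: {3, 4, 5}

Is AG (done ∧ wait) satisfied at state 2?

No

Sat(done ∧ wait) = {4, 5}
AG (done ∧ wait): greatest fixpoint, start Z0 = {4, 5}, keep only states in Sat with every successor in Z. Z1 = {4}; fixed.
Sat(AG (done ∧ wait)) = {4}
2 ∉ Sat(AG (done ∧ wait)) = {4}, so the formula does not hold at 2.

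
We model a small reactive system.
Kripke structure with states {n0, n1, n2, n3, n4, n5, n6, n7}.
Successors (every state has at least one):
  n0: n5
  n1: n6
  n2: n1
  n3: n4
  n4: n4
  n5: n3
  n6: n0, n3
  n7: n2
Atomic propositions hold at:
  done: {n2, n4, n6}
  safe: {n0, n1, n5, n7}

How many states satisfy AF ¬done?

7

Sat(¬done) = {n0, n1, n3, n5, n7}
AF ¬done: least fixpoint, start Z0 = {n0, n1, n3, n5, n7}, add states with every successor in Z. Z1 = {n0, n1, n2, n3, n5, n6, n7}; fixed.
Sat(AF ¬done) = {n0, n1, n2, n3, n5, n6, n7}
|Sat(AF ¬done)| = |{n0, n1, n2, n3, n5, n6, n7}| = 7.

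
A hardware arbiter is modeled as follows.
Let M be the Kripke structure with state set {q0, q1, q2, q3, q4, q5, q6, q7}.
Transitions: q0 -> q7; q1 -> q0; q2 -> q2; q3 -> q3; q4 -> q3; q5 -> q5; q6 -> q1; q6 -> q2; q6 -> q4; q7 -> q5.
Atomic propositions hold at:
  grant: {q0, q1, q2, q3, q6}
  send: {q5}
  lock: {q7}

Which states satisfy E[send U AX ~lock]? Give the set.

Sat(~lock) = {q0, q1, q2, q3, q4, q5, q6}
Sat(AX ~lock) = {s : every successor in {q0, q1, q2, q3, q4, q5, q6}} = {q1, q2, q3, q4, q5, q6, q7}
E[send U AX ~lock]: least fixpoint, start Z0 = Sat(AX ~lock) = {q1, q2, q3, q4, q5, q6, q7}, add states in Sat(send) with some successor in Z. Already a fixed point.
Sat(E[send U AX ~lock]) = {q1, q2, q3, q4, q5, q6, q7}

{q1, q2, q3, q4, q5, q6, q7}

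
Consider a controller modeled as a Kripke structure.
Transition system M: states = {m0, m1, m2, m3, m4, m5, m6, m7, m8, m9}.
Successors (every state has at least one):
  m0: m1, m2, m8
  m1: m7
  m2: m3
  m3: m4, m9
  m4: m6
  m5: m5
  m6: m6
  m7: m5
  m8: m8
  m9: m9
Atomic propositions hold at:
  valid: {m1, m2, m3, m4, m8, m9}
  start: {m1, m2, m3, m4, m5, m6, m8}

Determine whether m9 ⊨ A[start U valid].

A[start U valid]: least fixpoint, start Z0 = Sat(valid) = {m1, m2, m3, m4, m8, m9}, add states in Sat(start) with every successor in Z. Already a fixed point.
Sat(A[start U valid]) = {m1, m2, m3, m4, m8, m9}
m9 ∈ Sat(A[start U valid]) = {m1, m2, m3, m4, m8, m9}, so the formula holds at m9.

Yes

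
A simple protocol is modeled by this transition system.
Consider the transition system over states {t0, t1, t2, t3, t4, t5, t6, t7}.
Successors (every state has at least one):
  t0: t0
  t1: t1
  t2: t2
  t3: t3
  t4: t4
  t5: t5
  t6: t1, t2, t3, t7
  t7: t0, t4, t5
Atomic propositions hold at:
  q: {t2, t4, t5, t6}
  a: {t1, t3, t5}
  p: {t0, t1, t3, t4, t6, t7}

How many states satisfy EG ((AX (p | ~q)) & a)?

Sat(~q) = {t0, t1, t3, t7}
Sat(p | ~q) = {t0, t1, t3, t4, t6, t7}
Sat(AX (p | ~q)) = {s : every successor in {t0, t1, t3, t4, t6, t7}} = {t0, t1, t3, t4}
Sat((AX (p | ~q)) & a) = {t1, t3}
EG ((AX (p | ~q)) & a): greatest fixpoint, start Z0 = {t1, t3}, keep only states in Sat with some successor in Z. Already a fixed point.
Sat(EG ((AX (p | ~q)) & a)) = {t1, t3}
|Sat(EG ((AX (p | ~q)) & a))| = |{t1, t3}| = 2.

2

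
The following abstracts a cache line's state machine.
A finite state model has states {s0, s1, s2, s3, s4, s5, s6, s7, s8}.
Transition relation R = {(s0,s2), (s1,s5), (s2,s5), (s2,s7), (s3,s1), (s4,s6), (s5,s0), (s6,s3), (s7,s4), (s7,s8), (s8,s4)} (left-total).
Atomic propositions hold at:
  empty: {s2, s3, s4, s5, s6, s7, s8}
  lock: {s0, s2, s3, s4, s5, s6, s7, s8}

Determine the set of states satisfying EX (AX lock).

{s0, s1, s2, s3, s4, s5, s7, s8}

Sat(AX lock) = {s : every successor in {s0, s2, s3, s4, s5, s6, s7, s8}} = {s0, s1, s2, s4, s5, s6, s7, s8}
Sat(EX (AX lock)) = {s : some successor in {s0, s1, s2, s4, s5, s6, s7, s8}} = {s0, s1, s2, s3, s4, s5, s7, s8}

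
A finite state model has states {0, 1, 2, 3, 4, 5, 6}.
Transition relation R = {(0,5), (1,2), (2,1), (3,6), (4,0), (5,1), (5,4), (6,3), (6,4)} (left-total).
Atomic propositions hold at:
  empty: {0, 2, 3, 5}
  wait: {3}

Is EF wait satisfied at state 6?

EF wait: least fixpoint, start Z0 = {3}, add states with some successor in Z. Z1 = {3, 6}; fixed.
Sat(EF wait) = {3, 6}
6 ∈ Sat(EF wait) = {3, 6}, so the formula holds at 6.

Yes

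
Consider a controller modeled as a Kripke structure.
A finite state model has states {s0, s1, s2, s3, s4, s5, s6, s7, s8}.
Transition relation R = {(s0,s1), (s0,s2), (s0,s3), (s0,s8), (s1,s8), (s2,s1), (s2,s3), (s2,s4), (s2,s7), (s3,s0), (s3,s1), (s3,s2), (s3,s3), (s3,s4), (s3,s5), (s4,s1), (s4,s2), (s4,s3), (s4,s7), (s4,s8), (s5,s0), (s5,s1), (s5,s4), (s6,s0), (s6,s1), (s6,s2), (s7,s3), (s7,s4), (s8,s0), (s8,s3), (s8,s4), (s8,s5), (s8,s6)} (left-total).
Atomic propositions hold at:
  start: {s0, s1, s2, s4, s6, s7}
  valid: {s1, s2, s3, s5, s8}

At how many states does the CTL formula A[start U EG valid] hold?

EG valid: greatest fixpoint, start Z0 = {s1, s2, s3, s5, s8}, keep only states in Sat with some successor in Z. Already a fixed point.
Sat(EG valid) = {s1, s2, s3, s5, s8}
A[start U EG valid]: least fixpoint, start Z0 = Sat(EG valid) = {s1, s2, s3, s5, s8}, add states in Sat(start) with every successor in Z. Z1 = {s0, s1, s2, s3, s5, s8}; Z2 = {s0, s1, s2, s3, s5, s6, s8}; fixed.
Sat(A[start U EG valid]) = {s0, s1, s2, s3, s5, s6, s8}
|Sat(A[start U EG valid])| = |{s0, s1, s2, s3, s5, s6, s8}| = 7.

7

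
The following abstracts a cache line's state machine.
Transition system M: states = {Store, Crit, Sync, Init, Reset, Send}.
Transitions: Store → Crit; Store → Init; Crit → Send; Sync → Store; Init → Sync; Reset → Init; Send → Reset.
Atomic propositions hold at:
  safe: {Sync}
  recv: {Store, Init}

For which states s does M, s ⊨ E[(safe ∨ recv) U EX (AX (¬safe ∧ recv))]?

Sat(safe ∨ recv) = {Store, Sync, Init}
Sat(¬safe) = {Store, Crit, Init, Reset, Send}
Sat(¬safe ∧ recv) = {Store, Init}
Sat(AX (¬safe ∧ recv)) = {s : every successor in {Store, Init}} = {Sync, Reset}
Sat(EX (AX (¬safe ∧ recv))) = {s : some successor in {Sync, Reset}} = {Init, Send}
E[(safe ∨ recv) U EX (AX (¬safe ∧ recv))]: least fixpoint, start Z0 = Sat(EX (AX (¬safe ∧ recv))) = {Init, Send}, add states in Sat(safe ∨ recv) with some successor in Z. Z1 = {Store, Init, Send}; Z2 = {Store, Sync, Init, Send}; fixed.
Sat(E[(safe ∨ recv) U EX (AX (¬safe ∧ recv))]) = {Store, Sync, Init, Send}

{Store, Sync, Init, Send}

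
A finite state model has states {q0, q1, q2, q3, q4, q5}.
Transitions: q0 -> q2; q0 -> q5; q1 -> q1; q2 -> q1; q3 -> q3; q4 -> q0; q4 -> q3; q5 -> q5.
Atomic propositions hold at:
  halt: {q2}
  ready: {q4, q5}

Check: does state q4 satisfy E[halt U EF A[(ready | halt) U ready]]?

Sat(ready | halt) = {q2, q4, q5}
A[(ready | halt) U ready]: least fixpoint, start Z0 = Sat(ready) = {q4, q5}, add states in Sat(ready | halt) with every successor in Z. Already a fixed point.
Sat(A[(ready | halt) U ready]) = {q4, q5}
EF A[(ready | halt) U ready]: least fixpoint, start Z0 = {q4, q5}, add states with some successor in Z. Z1 = {q0, q4, q5}; fixed.
Sat(EF A[(ready | halt) U ready]) = {q0, q4, q5}
E[halt U EF A[(ready | halt) U ready]]: least fixpoint, start Z0 = Sat(EF A[(ready | halt) U ready]) = {q0, q4, q5}, add states in Sat(halt) with some successor in Z. Already a fixed point.
Sat(E[halt U EF A[(ready | halt) U ready]]) = {q0, q4, q5}
q4 ∈ Sat(E[halt U EF A[(ready | halt) U ready]]) = {q0, q4, q5}, so the formula holds at q4.

Yes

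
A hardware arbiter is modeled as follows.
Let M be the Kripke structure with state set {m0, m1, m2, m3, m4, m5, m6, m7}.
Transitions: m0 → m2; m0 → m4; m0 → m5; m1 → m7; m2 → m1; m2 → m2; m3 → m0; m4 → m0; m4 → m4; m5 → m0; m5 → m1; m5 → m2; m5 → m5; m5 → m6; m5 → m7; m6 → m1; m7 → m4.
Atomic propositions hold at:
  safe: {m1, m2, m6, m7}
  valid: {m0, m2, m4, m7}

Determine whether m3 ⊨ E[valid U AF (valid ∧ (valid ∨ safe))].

Sat(valid ∨ safe) = {m0, m1, m2, m4, m6, m7}
Sat(valid ∧ (valid ∨ safe)) = {m0, m2, m4, m7}
AF (valid ∧ (valid ∨ safe)): least fixpoint, start Z0 = {m0, m2, m4, m7}, add states with every successor in Z. Z1 = {m0, m1, m2, m3, m4, m7}; Z2 = {m0, m1, m2, m3, m4, m6, m7}; fixed.
Sat(AF (valid ∧ (valid ∨ safe))) = {m0, m1, m2, m3, m4, m6, m7}
E[valid U AF (valid ∧ (valid ∨ safe))]: least fixpoint, start Z0 = Sat(AF (valid ∧ (valid ∨ safe))) = {m0, m1, m2, m3, m4, m6, m7}, add states in Sat(valid) with some successor in Z. Already a fixed point.
Sat(E[valid U AF (valid ∧ (valid ∨ safe))]) = {m0, m1, m2, m3, m4, m6, m7}
m3 ∈ Sat(E[valid U AF (valid ∧ (valid ∨ safe))]) = {m0, m1, m2, m3, m4, m6, m7}, so the formula holds at m3.

Yes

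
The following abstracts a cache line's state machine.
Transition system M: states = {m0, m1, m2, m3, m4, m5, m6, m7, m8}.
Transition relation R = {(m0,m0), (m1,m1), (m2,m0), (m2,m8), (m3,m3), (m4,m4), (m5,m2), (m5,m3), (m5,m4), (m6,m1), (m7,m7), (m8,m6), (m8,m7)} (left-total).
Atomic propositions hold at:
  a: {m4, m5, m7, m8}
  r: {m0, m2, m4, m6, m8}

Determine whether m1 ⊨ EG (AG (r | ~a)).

Yes

Sat(~a) = {m0, m1, m2, m3, m6}
Sat(r | ~a) = {m0, m1, m2, m3, m4, m6, m8}
AG (r | ~a): greatest fixpoint, start Z0 = {m0, m1, m2, m3, m4, m6, m8}, keep only states in Sat with every successor in Z. Z1 = {m0, m1, m2, m3, m4, m6}; Z2 = {m0, m1, m3, m4, m6}; fixed.
Sat(AG (r | ~a)) = {m0, m1, m3, m4, m6}
EG (AG (r | ~a)): greatest fixpoint, start Z0 = {m0, m1, m3, m4, m6}, keep only states in Sat with some successor in Z. Already a fixed point.
Sat(EG (AG (r | ~a))) = {m0, m1, m3, m4, m6}
m1 ∈ Sat(EG (AG (r | ~a))) = {m0, m1, m3, m4, m6}, so the formula holds at m1.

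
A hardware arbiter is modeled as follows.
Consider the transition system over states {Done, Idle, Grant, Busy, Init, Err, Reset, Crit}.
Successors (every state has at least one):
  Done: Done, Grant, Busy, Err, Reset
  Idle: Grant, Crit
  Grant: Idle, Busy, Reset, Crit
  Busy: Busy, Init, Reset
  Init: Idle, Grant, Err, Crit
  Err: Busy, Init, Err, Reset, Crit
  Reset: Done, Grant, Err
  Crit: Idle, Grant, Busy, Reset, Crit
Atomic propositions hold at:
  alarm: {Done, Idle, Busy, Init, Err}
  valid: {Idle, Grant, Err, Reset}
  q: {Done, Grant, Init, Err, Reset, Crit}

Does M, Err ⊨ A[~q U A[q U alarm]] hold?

Yes

Sat(~q) = {Idle, Busy}
A[q U alarm]: least fixpoint, start Z0 = Sat(alarm) = {Done, Idle, Busy, Init, Err}, add states in Sat(q) with every successor in Z. Already a fixed point.
Sat(A[q U alarm]) = {Done, Idle, Busy, Init, Err}
A[~q U A[q U alarm]]: least fixpoint, start Z0 = Sat(A[q U alarm]) = {Done, Idle, Busy, Init, Err}, add states in Sat(~q) with every successor in Z. Already a fixed point.
Sat(A[~q U A[q U alarm]]) = {Done, Idle, Busy, Init, Err}
Err ∈ Sat(A[~q U A[q U alarm]]) = {Done, Idle, Busy, Init, Err}, so the formula holds at Err.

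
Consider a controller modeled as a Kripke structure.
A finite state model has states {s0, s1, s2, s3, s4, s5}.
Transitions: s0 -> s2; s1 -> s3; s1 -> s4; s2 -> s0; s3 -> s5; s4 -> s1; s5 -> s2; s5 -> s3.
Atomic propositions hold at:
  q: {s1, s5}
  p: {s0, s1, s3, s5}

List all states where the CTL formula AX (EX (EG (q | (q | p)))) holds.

Sat(q | p) = {s0, s1, s3, s5}
Sat(q | (q | p)) = {s0, s1, s3, s5}
EG (q | (q | p)): greatest fixpoint, start Z0 = {s0, s1, s3, s5}, keep only states in Sat with some successor in Z. Z1 = {s1, s3, s5}; fixed.
Sat(EG (q | (q | p))) = {s1, s3, s5}
Sat(EX (EG (q | (q | p)))) = {s : some successor in {s1, s3, s5}} = {s1, s3, s4, s5}
Sat(AX (EX (EG (q | (q | p))))) = {s : every successor in {s1, s3, s4, s5}} = {s1, s3, s4}

{s1, s3, s4}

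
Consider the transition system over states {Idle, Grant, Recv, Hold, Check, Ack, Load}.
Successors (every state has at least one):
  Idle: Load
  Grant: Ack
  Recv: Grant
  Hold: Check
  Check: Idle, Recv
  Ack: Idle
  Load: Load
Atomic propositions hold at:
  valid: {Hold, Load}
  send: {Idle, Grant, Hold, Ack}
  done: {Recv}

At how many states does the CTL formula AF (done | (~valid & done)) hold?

Sat(~valid) = {Idle, Grant, Recv, Check, Ack}
Sat(~valid & done) = {Recv}
Sat(done | (~valid & done)) = {Recv}
AF (done | (~valid & done)): least fixpoint, start Z0 = {Recv}, add states with every successor in Z. Already a fixed point.
Sat(AF (done | (~valid & done))) = {Recv}
|Sat(AF (done | (~valid & done)))| = |{Recv}| = 1.

1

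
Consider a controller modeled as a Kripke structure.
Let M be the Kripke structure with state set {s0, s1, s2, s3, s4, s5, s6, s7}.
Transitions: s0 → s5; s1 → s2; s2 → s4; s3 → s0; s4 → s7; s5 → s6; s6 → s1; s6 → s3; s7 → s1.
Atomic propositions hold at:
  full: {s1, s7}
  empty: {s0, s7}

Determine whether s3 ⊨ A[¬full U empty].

Sat(¬full) = {s0, s2, s3, s4, s5, s6}
A[¬full U empty]: least fixpoint, start Z0 = Sat(empty) = {s0, s7}, add states in Sat(¬full) with every successor in Z. Z1 = {s0, s3, s4, s7}; Z2 = {s0, s2, s3, s4, s7}; fixed.
Sat(A[¬full U empty]) = {s0, s2, s3, s4, s7}
s3 ∈ Sat(A[¬full U empty]) = {s0, s2, s3, s4, s7}, so the formula holds at s3.

Yes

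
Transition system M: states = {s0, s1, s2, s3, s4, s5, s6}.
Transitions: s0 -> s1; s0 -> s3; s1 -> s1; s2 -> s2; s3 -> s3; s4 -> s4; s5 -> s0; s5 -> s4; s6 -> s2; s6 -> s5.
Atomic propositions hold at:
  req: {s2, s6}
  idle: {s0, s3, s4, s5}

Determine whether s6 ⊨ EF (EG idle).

EG idle: greatest fixpoint, start Z0 = {s0, s3, s4, s5}, keep only states in Sat with some successor in Z. Already a fixed point.
Sat(EG idle) = {s0, s3, s4, s5}
EF (EG idle): least fixpoint, start Z0 = {s0, s3, s4, s5}, add states with some successor in Z. Z1 = {s0, s3, s4, s5, s6}; fixed.
Sat(EF (EG idle)) = {s0, s3, s4, s5, s6}
s6 ∈ Sat(EF (EG idle)) = {s0, s3, s4, s5, s6}, so the formula holds at s6.

Yes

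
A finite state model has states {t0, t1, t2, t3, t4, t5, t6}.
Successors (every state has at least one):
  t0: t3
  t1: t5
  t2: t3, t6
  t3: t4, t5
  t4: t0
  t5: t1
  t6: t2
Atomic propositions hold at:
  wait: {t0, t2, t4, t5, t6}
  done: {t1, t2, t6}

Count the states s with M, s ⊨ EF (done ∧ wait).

Sat(done ∧ wait) = {t2, t6}
EF (done ∧ wait): least fixpoint, start Z0 = {t2, t6}, add states with some successor in Z. Already a fixed point.
Sat(EF (done ∧ wait)) = {t2, t6}
|Sat(EF (done ∧ wait))| = |{t2, t6}| = 2.

2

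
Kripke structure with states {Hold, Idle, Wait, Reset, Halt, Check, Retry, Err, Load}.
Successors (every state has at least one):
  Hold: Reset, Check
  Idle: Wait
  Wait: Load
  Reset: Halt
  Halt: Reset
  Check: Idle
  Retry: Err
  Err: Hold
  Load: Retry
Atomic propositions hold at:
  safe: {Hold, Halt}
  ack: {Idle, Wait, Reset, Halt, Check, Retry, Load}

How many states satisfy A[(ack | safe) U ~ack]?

Sat(ack | safe) = {Hold, Idle, Wait, Reset, Halt, Check, Retry, Load}
Sat(~ack) = {Hold, Err}
A[(ack | safe) U ~ack]: least fixpoint, start Z0 = Sat(~ack) = {Hold, Err}, add states in Sat(ack | safe) with every successor in Z. Z1 = {Hold, Retry, Err}; Z2 = {Hold, Retry, Err, Load}; Z3 = {Hold, Wait, Retry, Err, Load}; Z4 = {Hold, Idle, Wait, Retry, Err, Load}; Z5 = {Hold, Idle, Wait, Check, Retry, Err, Load}; fixed.
Sat(A[(ack | safe) U ~ack]) = {Hold, Idle, Wait, Check, Retry, Err, Load}
|Sat(A[(ack | safe) U ~ack])| = |{Hold, Idle, Wait, Check, Retry, Err, Load}| = 7.

7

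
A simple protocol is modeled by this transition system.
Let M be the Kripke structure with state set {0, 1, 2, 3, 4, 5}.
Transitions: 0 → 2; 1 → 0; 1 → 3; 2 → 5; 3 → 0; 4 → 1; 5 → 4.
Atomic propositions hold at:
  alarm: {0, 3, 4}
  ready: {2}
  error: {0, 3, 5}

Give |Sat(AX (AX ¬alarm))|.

3

Sat(¬alarm) = {1, 2, 5}
Sat(AX ¬alarm) = {s : every successor in {1, 2, 5}} = {0, 2, 4}
Sat(AX (AX ¬alarm)) = {s : every successor in {0, 2, 4}} = {0, 3, 5}
|Sat(AX (AX ¬alarm))| = |{0, 3, 5}| = 3.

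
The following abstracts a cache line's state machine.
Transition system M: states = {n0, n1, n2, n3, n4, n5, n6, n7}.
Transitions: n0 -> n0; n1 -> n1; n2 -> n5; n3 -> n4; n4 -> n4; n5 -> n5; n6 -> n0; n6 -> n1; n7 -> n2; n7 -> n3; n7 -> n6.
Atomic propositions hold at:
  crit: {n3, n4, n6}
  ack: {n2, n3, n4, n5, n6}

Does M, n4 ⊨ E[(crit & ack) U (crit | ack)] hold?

Sat(crit & ack) = {n3, n4, n6}
Sat(crit | ack) = {n2, n3, n4, n5, n6}
E[(crit & ack) U (crit | ack)]: least fixpoint, start Z0 = Sat((crit | ack)) = {n2, n3, n4, n5, n6}, add states in Sat(crit & ack) with some successor in Z. Already a fixed point.
Sat(E[(crit & ack) U (crit | ack)]) = {n2, n3, n4, n5, n6}
n4 ∈ Sat(E[(crit & ack) U (crit | ack)]) = {n2, n3, n4, n5, n6}, so the formula holds at n4.

Yes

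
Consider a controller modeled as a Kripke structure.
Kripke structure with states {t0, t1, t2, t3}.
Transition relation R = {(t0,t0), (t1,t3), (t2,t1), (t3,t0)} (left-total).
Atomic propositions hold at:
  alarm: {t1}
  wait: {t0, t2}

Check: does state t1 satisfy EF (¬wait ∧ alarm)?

Sat(¬wait) = {t1, t3}
Sat(¬wait ∧ alarm) = {t1}
EF (¬wait ∧ alarm): least fixpoint, start Z0 = {t1}, add states with some successor in Z. Z1 = {t1, t2}; fixed.
Sat(EF (¬wait ∧ alarm)) = {t1, t2}
t1 ∈ Sat(EF (¬wait ∧ alarm)) = {t1, t2}, so the formula holds at t1.

Yes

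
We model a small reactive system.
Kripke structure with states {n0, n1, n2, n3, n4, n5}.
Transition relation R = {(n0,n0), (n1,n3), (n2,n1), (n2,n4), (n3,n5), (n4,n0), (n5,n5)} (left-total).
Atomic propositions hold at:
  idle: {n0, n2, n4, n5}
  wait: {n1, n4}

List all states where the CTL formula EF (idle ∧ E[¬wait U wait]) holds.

{n2, n4}

Sat(¬wait) = {n0, n2, n3, n5}
E[¬wait U wait]: least fixpoint, start Z0 = Sat(wait) = {n1, n4}, add states in Sat(¬wait) with some successor in Z. Z1 = {n1, n2, n4}; fixed.
Sat(E[¬wait U wait]) = {n1, n2, n4}
Sat(idle ∧ E[¬wait U wait]) = {n2, n4}
EF (idle ∧ E[¬wait U wait]): least fixpoint, start Z0 = {n2, n4}, add states with some successor in Z. Already a fixed point.
Sat(EF (idle ∧ E[¬wait U wait])) = {n2, n4}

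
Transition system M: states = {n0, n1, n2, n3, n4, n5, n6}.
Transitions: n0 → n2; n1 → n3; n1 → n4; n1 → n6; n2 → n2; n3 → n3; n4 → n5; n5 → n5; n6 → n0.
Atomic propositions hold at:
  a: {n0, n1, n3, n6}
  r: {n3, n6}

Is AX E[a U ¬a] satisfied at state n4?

Yes

Sat(¬a) = {n2, n4, n5}
E[a U ¬a]: least fixpoint, start Z0 = Sat(¬a) = {n2, n4, n5}, add states in Sat(a) with some successor in Z. Z1 = {n0, n1, n2, n4, n5}; Z2 = {n0, n1, n2, n4, n5, n6}; fixed.
Sat(E[a U ¬a]) = {n0, n1, n2, n4, n5, n6}
Sat(AX E[a U ¬a]) = {s : every successor in {n0, n1, n2, n4, n5, n6}} = {n0, n2, n4, n5, n6}
n4 ∈ Sat(AX E[a U ¬a]) = {n0, n2, n4, n5, n6}, so the formula holds at n4.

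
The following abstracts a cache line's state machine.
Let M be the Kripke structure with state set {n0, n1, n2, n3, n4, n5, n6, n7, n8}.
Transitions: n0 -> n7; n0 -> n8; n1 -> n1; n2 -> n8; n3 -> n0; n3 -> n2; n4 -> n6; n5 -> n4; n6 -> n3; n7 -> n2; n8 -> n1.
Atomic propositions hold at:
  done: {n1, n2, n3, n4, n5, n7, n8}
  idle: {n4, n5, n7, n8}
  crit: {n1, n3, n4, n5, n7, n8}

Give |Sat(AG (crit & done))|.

2

Sat(crit & done) = {n1, n3, n4, n5, n7, n8}
AG (crit & done): greatest fixpoint, start Z0 = {n1, n3, n4, n5, n7, n8}, keep only states in Sat with every successor in Z. Z1 = {n1, n5, n8}; Z2 = {n1, n8}; fixed.
Sat(AG (crit & done)) = {n1, n8}
|Sat(AG (crit & done))| = |{n1, n8}| = 2.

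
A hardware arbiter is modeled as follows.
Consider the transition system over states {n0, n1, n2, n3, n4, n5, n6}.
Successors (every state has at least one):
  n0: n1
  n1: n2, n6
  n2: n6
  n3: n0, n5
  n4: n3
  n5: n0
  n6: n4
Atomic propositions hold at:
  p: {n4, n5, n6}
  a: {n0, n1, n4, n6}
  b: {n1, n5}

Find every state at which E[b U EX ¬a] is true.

Sat(¬a) = {n2, n3, n5}
Sat(EX ¬a) = {s : some successor in {n2, n3, n5}} = {n1, n3, n4}
E[b U EX ¬a]: least fixpoint, start Z0 = Sat(EX ¬a) = {n1, n3, n4}, add states in Sat(b) with some successor in Z. Already a fixed point.
Sat(E[b U EX ¬a]) = {n1, n3, n4}

{n1, n3, n4}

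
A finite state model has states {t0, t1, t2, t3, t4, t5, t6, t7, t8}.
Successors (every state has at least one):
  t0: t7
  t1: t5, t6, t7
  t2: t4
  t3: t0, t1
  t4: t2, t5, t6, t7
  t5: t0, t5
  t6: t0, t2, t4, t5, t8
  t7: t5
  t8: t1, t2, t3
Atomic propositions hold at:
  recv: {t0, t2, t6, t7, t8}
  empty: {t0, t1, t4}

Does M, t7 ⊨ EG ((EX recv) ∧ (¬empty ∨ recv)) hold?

No

Sat(EX recv) = {s : some successor in {t0, t2, t6, t7, t8}} = {t0, t1, t3, t4, t5, t6, t8}
Sat(¬empty) = {t2, t3, t5, t6, t7, t8}
Sat(¬empty ∨ recv) = {t0, t2, t3, t5, t6, t7, t8}
Sat((EX recv) ∧ (¬empty ∨ recv)) = {t0, t3, t5, t6, t8}
EG ((EX recv) ∧ (¬empty ∨ recv)): greatest fixpoint, start Z0 = {t0, t3, t5, t6, t8}, keep only states in Sat with some successor in Z. Z1 = {t3, t5, t6, t8}; Z2 = {t5, t6, t8}; Z3 = {t5, t6}; fixed.
Sat(EG ((EX recv) ∧ (¬empty ∨ recv))) = {t5, t6}
t7 ∉ Sat(EG ((EX recv) ∧ (¬empty ∨ recv))) = {t5, t6}, so the formula does not hold at t7.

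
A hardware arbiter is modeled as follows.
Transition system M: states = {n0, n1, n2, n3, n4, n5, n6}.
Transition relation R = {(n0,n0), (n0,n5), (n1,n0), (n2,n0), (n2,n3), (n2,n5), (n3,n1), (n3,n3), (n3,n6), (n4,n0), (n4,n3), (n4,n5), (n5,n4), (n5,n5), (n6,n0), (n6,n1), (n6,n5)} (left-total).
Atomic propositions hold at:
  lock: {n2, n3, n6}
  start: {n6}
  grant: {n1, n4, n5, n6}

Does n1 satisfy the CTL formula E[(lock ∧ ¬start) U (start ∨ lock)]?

Sat(¬start) = {n0, n1, n2, n3, n4, n5}
Sat(lock ∧ ¬start) = {n2, n3}
Sat(start ∨ lock) = {n2, n3, n6}
E[(lock ∧ ¬start) U (start ∨ lock)]: least fixpoint, start Z0 = Sat((start ∨ lock)) = {n2, n3, n6}, add states in Sat(lock ∧ ¬start) with some successor in Z. Already a fixed point.
Sat(E[(lock ∧ ¬start) U (start ∨ lock)]) = {n2, n3, n6}
n1 ∉ Sat(E[(lock ∧ ¬start) U (start ∨ lock)]) = {n2, n3, n6}, so the formula does not hold at n1.

No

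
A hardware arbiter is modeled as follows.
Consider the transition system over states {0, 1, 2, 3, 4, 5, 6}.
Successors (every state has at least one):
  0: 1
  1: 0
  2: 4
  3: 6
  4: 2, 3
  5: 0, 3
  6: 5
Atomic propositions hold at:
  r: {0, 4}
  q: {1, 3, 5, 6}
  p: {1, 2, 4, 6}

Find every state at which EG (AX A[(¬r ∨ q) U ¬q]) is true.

{0, 1}

Sat(¬r) = {1, 2, 3, 5, 6}
Sat(¬r ∨ q) = {1, 2, 3, 5, 6}
Sat(¬q) = {0, 2, 4}
A[(¬r ∨ q) U ¬q]: least fixpoint, start Z0 = Sat(¬q) = {0, 2, 4}, add states in Sat(¬r ∨ q) with every successor in Z. Z1 = {0, 1, 2, 4}; fixed.
Sat(A[(¬r ∨ q) U ¬q]) = {0, 1, 2, 4}
Sat(AX A[(¬r ∨ q) U ¬q]) = {s : every successor in {0, 1, 2, 4}} = {0, 1, 2}
EG (AX A[(¬r ∨ q) U ¬q]): greatest fixpoint, start Z0 = {0, 1, 2}, keep only states in Sat with some successor in Z. Z1 = {0, 1}; fixed.
Sat(EG (AX A[(¬r ∨ q) U ¬q])) = {0, 1}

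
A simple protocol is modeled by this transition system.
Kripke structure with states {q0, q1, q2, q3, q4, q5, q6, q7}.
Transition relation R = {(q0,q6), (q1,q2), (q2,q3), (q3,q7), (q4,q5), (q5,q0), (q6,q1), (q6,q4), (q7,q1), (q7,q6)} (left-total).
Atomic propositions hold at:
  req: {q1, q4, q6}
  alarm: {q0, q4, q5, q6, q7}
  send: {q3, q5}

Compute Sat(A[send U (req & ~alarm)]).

Sat(~alarm) = {q1, q2, q3}
Sat(req & ~alarm) = {q1}
A[send U (req & ~alarm)]: least fixpoint, start Z0 = Sat((req & ~alarm)) = {q1}, add states in Sat(send) with every successor in Z. Already a fixed point.
Sat(A[send U (req & ~alarm)]) = {q1}

{q1}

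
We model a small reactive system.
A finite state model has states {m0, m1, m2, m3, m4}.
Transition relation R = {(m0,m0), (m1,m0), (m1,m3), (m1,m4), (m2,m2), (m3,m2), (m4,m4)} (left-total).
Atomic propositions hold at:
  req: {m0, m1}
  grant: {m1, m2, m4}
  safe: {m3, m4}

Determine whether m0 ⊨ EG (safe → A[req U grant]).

A[req U grant]: least fixpoint, start Z0 = Sat(grant) = {m1, m2, m4}, add states in Sat(req) with every successor in Z. Already a fixed point.
Sat(A[req U grant]) = {m1, m2, m4}
Sat(safe → A[req U grant]) = {m0, m1, m2, m4}
EG (safe → A[req U grant]): greatest fixpoint, start Z0 = {m0, m1, m2, m4}, keep only states in Sat with some successor in Z. Already a fixed point.
Sat(EG (safe → A[req U grant])) = {m0, m1, m2, m4}
m0 ∈ Sat(EG (safe → A[req U grant])) = {m0, m1, m2, m4}, so the formula holds at m0.

Yes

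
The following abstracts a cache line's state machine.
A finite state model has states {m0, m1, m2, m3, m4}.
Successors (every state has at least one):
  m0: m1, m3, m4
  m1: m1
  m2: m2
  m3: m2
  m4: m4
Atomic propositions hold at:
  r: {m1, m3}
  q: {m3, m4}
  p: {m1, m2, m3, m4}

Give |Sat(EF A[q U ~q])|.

Sat(~q) = {m0, m1, m2}
A[q U ~q]: least fixpoint, start Z0 = Sat(~q) = {m0, m1, m2}, add states in Sat(q) with every successor in Z. Z1 = {m0, m1, m2, m3}; fixed.
Sat(A[q U ~q]) = {m0, m1, m2, m3}
EF A[q U ~q]: least fixpoint, start Z0 = {m0, m1, m2, m3}, add states with some successor in Z. Already a fixed point.
Sat(EF A[q U ~q]) = {m0, m1, m2, m3}
|Sat(EF A[q U ~q])| = |{m0, m1, m2, m3}| = 4.

4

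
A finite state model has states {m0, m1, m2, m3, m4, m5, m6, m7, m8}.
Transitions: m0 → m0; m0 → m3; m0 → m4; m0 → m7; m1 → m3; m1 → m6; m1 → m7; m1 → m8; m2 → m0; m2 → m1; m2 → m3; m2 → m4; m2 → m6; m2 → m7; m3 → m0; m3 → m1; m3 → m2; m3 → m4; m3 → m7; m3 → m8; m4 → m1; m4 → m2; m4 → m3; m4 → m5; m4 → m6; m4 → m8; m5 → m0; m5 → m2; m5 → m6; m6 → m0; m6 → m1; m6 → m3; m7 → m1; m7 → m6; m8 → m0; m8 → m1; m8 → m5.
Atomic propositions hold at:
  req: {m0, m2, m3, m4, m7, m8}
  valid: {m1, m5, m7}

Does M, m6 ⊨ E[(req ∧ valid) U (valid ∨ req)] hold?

Sat(req ∧ valid) = {m7}
Sat(valid ∨ req) = {m0, m1, m2, m3, m4, m5, m7, m8}
E[(req ∧ valid) U (valid ∨ req)]: least fixpoint, start Z0 = Sat((valid ∨ req)) = {m0, m1, m2, m3, m4, m5, m7, m8}, add states in Sat(req ∧ valid) with some successor in Z. Already a fixed point.
Sat(E[(req ∧ valid) U (valid ∨ req)]) = {m0, m1, m2, m3, m4, m5, m7, m8}
m6 ∉ Sat(E[(req ∧ valid) U (valid ∨ req)]) = {m0, m1, m2, m3, m4, m5, m7, m8}, so the formula does not hold at m6.

No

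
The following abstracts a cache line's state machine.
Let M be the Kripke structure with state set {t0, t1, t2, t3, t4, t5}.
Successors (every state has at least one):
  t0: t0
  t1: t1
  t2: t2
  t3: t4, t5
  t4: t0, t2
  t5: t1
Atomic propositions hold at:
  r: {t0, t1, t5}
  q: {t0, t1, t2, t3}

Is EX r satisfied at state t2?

No

Sat(EX r) = {s : some successor in {t0, t1, t5}} = {t0, t1, t3, t4, t5}
t2 ∉ Sat(EX r) = {t0, t1, t3, t4, t5}, so the formula does not hold at t2.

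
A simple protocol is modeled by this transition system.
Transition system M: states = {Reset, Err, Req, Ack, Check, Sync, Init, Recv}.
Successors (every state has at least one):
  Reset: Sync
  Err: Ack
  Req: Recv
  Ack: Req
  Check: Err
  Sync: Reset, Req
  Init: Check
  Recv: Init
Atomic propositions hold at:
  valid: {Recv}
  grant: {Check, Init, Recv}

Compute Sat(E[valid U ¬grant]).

Sat(¬grant) = {Reset, Err, Req, Ack, Sync}
E[valid U ¬grant]: least fixpoint, start Z0 = Sat(¬grant) = {Reset, Err, Req, Ack, Sync}, add states in Sat(valid) with some successor in Z. Already a fixed point.
Sat(E[valid U ¬grant]) = {Reset, Err, Req, Ack, Sync}

{Reset, Err, Req, Ack, Sync}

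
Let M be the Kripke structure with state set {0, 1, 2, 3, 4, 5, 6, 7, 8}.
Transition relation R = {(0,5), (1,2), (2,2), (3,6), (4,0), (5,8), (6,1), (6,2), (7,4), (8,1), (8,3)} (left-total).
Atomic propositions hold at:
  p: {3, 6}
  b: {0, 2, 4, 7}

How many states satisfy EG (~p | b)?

Sat(~p) = {0, 1, 2, 4, 5, 7, 8}
Sat(~p | b) = {0, 1, 2, 4, 5, 7, 8}
EG (~p | b): greatest fixpoint, start Z0 = {0, 1, 2, 4, 5, 7, 8}, keep only states in Sat with some successor in Z. Already a fixed point.
Sat(EG (~p | b)) = {0, 1, 2, 4, 5, 7, 8}
|Sat(EG (~p | b))| = |{0, 1, 2, 4, 5, 7, 8}| = 7.

7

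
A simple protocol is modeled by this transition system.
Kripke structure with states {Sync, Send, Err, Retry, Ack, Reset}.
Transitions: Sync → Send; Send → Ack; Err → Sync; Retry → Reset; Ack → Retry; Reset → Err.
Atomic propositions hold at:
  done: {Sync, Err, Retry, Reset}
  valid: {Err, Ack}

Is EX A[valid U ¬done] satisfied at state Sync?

Sat(¬done) = {Send, Ack}
A[valid U ¬done]: least fixpoint, start Z0 = Sat(¬done) = {Send, Ack}, add states in Sat(valid) with every successor in Z. Already a fixed point.
Sat(A[valid U ¬done]) = {Send, Ack}
Sat(EX A[valid U ¬done]) = {s : some successor in {Send, Ack}} = {Sync, Send}
Sync ∈ Sat(EX A[valid U ¬done]) = {Sync, Send}, so the formula holds at Sync.

Yes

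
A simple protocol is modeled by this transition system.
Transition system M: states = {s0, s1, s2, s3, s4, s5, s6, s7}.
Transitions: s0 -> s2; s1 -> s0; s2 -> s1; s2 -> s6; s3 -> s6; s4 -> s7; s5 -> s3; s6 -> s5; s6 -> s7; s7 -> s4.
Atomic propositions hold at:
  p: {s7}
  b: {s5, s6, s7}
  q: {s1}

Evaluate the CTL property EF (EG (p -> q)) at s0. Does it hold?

Sat(p -> q) = {s0, s1, s2, s3, s4, s5, s6}
EG (p -> q): greatest fixpoint, start Z0 = {s0, s1, s2, s3, s4, s5, s6}, keep only states in Sat with some successor in Z. Z1 = {s0, s1, s2, s3, s5, s6}; fixed.
Sat(EG (p -> q)) = {s0, s1, s2, s3, s5, s6}
EF (EG (p -> q)): least fixpoint, start Z0 = {s0, s1, s2, s3, s5, s6}, add states with some successor in Z. Already a fixed point.
Sat(EF (EG (p -> q))) = {s0, s1, s2, s3, s5, s6}
s0 ∈ Sat(EF (EG (p -> q))) = {s0, s1, s2, s3, s5, s6}, so the formula holds at s0.

Yes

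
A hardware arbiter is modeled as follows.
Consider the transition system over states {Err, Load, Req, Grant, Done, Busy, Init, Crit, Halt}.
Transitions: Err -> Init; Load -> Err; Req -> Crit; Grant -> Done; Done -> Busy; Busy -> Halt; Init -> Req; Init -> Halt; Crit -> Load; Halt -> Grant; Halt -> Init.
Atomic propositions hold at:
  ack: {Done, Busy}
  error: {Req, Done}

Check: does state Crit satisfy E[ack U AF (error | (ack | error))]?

No

Sat(ack | error) = {Req, Done, Busy}
Sat(error | (ack | error)) = {Req, Done, Busy}
AF (error | (ack | error)): least fixpoint, start Z0 = {Req, Done, Busy}, add states with every successor in Z. Z1 = {Req, Grant, Done, Busy}; fixed.
Sat(AF (error | (ack | error))) = {Req, Grant, Done, Busy}
E[ack U AF (error | (ack | error))]: least fixpoint, start Z0 = Sat(AF (error | (ack | error))) = {Req, Grant, Done, Busy}, add states in Sat(ack) with some successor in Z. Already a fixed point.
Sat(E[ack U AF (error | (ack | error))]) = {Req, Grant, Done, Busy}
Crit ∉ Sat(E[ack U AF (error | (ack | error))]) = {Req, Grant, Done, Busy}, so the formula does not hold at Crit.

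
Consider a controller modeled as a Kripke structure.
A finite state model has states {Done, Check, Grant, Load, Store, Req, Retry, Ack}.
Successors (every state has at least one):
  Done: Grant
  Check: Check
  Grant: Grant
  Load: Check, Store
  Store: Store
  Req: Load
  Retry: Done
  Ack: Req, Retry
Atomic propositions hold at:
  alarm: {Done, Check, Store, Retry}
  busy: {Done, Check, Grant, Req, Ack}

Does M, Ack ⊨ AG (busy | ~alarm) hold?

No

Sat(~alarm) = {Grant, Load, Req, Ack}
Sat(busy | ~alarm) = {Done, Check, Grant, Load, Req, Ack}
AG (busy | ~alarm): greatest fixpoint, start Z0 = {Done, Check, Grant, Load, Req, Ack}, keep only states in Sat with every successor in Z. Z1 = {Done, Check, Grant, Req}; Z2 = {Done, Check, Grant}; fixed.
Sat(AG (busy | ~alarm)) = {Done, Check, Grant}
Ack ∉ Sat(AG (busy | ~alarm)) = {Done, Check, Grant}, so the formula does not hold at Ack.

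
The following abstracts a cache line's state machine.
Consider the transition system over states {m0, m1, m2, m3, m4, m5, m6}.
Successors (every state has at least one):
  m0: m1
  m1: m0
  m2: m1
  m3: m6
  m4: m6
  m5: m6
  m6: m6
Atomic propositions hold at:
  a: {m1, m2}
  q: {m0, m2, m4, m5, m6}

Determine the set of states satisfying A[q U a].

{m0, m1, m2}

A[q U a]: least fixpoint, start Z0 = Sat(a) = {m1, m2}, add states in Sat(q) with every successor in Z. Z1 = {m0, m1, m2}; fixed.
Sat(A[q U a]) = {m0, m1, m2}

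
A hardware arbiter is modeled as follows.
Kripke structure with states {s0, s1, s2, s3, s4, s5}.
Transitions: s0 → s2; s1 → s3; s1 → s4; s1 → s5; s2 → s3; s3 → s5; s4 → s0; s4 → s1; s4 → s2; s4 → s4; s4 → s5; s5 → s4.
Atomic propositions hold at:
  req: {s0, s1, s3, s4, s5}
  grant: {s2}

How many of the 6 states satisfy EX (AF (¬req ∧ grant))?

Sat(¬req) = {s2}
Sat(¬req ∧ grant) = {s2}
AF (¬req ∧ grant): least fixpoint, start Z0 = {s2}, add states with every successor in Z. Z1 = {s0, s2}; fixed.
Sat(AF (¬req ∧ grant)) = {s0, s2}
Sat(EX (AF (¬req ∧ grant))) = {s : some successor in {s0, s2}} = {s0, s4}
|Sat(EX (AF (¬req ∧ grant)))| = |{s0, s4}| = 2.

2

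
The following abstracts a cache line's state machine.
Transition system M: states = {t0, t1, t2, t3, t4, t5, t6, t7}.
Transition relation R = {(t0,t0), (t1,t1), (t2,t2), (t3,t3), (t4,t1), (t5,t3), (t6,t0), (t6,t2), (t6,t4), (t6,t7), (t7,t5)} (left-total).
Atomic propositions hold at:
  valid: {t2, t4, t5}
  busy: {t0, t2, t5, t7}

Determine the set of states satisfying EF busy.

EF busy: least fixpoint, start Z0 = {t0, t2, t5, t7}, add states with some successor in Z. Z1 = {t0, t2, t5, t6, t7}; fixed.
Sat(EF busy) = {t0, t2, t5, t6, t7}

{t0, t2, t5, t6, t7}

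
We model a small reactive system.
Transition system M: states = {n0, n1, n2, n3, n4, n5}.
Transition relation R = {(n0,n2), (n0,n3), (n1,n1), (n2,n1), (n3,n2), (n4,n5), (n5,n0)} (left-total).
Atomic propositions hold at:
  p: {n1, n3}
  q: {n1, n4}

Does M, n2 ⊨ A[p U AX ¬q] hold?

Sat(¬q) = {n0, n2, n3, n5}
Sat(AX ¬q) = {s : every successor in {n0, n2, n3, n5}} = {n0, n3, n4, n5}
A[p U AX ¬q]: least fixpoint, start Z0 = Sat(AX ¬q) = {n0, n3, n4, n5}, add states in Sat(p) with every successor in Z. Already a fixed point.
Sat(A[p U AX ¬q]) = {n0, n3, n4, n5}
n2 ∉ Sat(A[p U AX ¬q]) = {n0, n3, n4, n5}, so the formula does not hold at n2.

No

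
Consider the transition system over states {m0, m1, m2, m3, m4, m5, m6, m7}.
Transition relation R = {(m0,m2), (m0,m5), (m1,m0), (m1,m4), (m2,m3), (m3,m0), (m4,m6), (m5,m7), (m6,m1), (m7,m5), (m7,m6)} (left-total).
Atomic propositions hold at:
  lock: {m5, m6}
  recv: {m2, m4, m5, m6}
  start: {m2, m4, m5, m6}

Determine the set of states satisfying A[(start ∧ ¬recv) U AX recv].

{m0, m4, m7}

Sat(¬recv) = {m0, m1, m3, m7}
Sat(start ∧ ¬recv) = ∅
Sat(AX recv) = {s : every successor in {m2, m4, m5, m6}} = {m0, m4, m7}
A[(start ∧ ¬recv) U AX recv]: least fixpoint, start Z0 = Sat(AX recv) = {m0, m4, m7}, add states in Sat(start ∧ ¬recv) with every successor in Z. Already a fixed point.
Sat(A[(start ∧ ¬recv) U AX recv]) = {m0, m4, m7}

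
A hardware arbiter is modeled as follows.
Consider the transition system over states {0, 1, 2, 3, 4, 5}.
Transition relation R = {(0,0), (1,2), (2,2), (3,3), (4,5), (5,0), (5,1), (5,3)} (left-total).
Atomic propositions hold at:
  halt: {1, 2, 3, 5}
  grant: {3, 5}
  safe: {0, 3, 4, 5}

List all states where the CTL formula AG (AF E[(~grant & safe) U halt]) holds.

{1, 2, 3}

Sat(~grant) = {0, 1, 2, 4}
Sat(~grant & safe) = {0, 4}
E[(~grant & safe) U halt]: least fixpoint, start Z0 = Sat(halt) = {1, 2, 3, 5}, add states in Sat(~grant & safe) with some successor in Z. Z1 = {1, 2, 3, 4, 5}; fixed.
Sat(E[(~grant & safe) U halt]) = {1, 2, 3, 4, 5}
AF E[(~grant & safe) U halt]: least fixpoint, start Z0 = {1, 2, 3, 4, 5}, add states with every successor in Z. Already a fixed point.
Sat(AF E[(~grant & safe) U halt]) = {1, 2, 3, 4, 5}
AG (AF E[(~grant & safe) U halt]): greatest fixpoint, start Z0 = {1, 2, 3, 4, 5}, keep only states in Sat with every successor in Z. Z1 = {1, 2, 3, 4}; Z2 = {1, 2, 3}; fixed.
Sat(AG (AF E[(~grant & safe) U halt])) = {1, 2, 3}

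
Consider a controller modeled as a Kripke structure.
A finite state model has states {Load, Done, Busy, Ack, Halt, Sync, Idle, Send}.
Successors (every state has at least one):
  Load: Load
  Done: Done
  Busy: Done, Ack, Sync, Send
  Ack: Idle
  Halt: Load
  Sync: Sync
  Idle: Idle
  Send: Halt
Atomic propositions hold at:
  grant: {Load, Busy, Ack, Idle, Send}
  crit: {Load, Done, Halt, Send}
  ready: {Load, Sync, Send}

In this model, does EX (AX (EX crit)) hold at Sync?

No

Sat(EX crit) = {s : some successor in {Load, Done, Halt, Send}} = {Load, Done, Busy, Halt, Send}
Sat(AX (EX crit)) = {s : every successor in {Load, Done, Busy, Halt, Send}} = {Load, Done, Halt, Send}
Sat(EX (AX (EX crit))) = {s : some successor in {Load, Done, Halt, Send}} = {Load, Done, Busy, Halt, Send}
Sync ∉ Sat(EX (AX (EX crit))) = {Load, Done, Busy, Halt, Send}, so the formula does not hold at Sync.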